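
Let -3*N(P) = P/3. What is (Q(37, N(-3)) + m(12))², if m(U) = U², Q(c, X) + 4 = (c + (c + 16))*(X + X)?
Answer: 40000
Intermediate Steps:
N(P) = -P/9 (N(P) = -P/(3*3) = -P/9)
Q(c, X) = -4 + 2*X*(16 + 2*c) (Q(c, X) = -4 + (c + (c + 16))*(X + X) = -4 + (c + (16 + c))*(2*X) = -4 + (16 + 2*c)*(2*X) = -4 + 2*X*(16 + 2*c))
(Q(37, N(-3)) + m(12))² = ((-4 + 32*(-⅑*(-3)) + 4*(-⅑*(-3))*37) + 12²)² = ((-4 + 32*(⅓) + 4*(⅓)*37) + 144)² = ((-4 + 32/3 + 148/3) + 144)² = (56 + 144)² = 200² = 40000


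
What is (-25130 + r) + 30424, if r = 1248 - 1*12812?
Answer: -6270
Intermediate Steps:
r = -11564 (r = 1248 - 12812 = -11564)
(-25130 + r) + 30424 = (-25130 - 11564) + 30424 = -36694 + 30424 = -6270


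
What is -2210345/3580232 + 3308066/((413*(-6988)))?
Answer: -4555699169123/2583176770552 ≈ -1.7636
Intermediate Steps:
-2210345/3580232 + 3308066/((413*(-6988))) = -2210345*1/3580232 + 3308066/(-2886044) = -2210345/3580232 + 3308066*(-1/2886044) = -2210345/3580232 - 1654033/1443022 = -4555699169123/2583176770552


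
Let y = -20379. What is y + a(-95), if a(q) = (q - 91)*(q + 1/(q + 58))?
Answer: -100047/37 ≈ -2704.0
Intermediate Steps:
a(q) = (-91 + q)*(q + 1/(58 + q))
y + a(-95) = -20379 + (-91 + (-95)**3 - 5277*(-95) - 33*(-95)**2)/(58 - 95) = -20379 + (-91 - 857375 + 501315 - 33*9025)/(-37) = -20379 - (-91 - 857375 + 501315 - 297825)/37 = -20379 - 1/37*(-653976) = -20379 + 653976/37 = -100047/37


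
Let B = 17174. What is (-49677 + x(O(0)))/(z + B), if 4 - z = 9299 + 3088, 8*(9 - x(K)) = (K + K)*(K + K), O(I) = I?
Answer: -16556/1597 ≈ -10.367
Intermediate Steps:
x(K) = 9 - K**2/2 (x(K) = 9 - (K + K)*(K + K)/8 = 9 - 2*K*2*K/8 = 9 - K**2/2)
z = -12383 (z = 4 - (9299 + 3088) = 4 - 1*12387 = 4 - 12387 = -12383)
(-49677 + x(O(0)))/(z + B) = (-49677 + (9 - 1/2*0**2))/(-12383 + 17174) = (-49677 + (9 - 1/2*0))/4791 = (-49677 + (9 + 0))*(1/4791) = (-49677 + 9)*(1/4791) = -49668*1/4791 = -16556/1597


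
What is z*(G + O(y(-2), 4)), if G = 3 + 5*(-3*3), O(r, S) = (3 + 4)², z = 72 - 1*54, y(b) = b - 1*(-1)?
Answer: 126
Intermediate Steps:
y(b) = 1 + b (y(b) = b + 1 = 1 + b)
z = 18 (z = 72 - 54 = 18)
O(r, S) = 49 (O(r, S) = 7² = 49)
G = -42 (G = 3 + 5*(-9) = 3 - 45 = -42)
z*(G + O(y(-2), 4)) = 18*(-42 + 49) = 18*7 = 126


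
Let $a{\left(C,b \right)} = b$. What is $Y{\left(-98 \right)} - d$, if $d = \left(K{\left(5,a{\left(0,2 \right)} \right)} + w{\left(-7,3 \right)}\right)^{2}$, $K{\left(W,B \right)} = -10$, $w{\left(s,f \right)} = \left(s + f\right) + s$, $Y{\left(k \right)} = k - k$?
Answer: $-441$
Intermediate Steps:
$Y{\left(k \right)} = 0$
$w{\left(s,f \right)} = f + 2 s$ ($w{\left(s,f \right)} = \left(f + s\right) + s = f + 2 s$)
$d = 441$ ($d = \left(-10 + \left(3 + 2 \left(-7\right)\right)\right)^{2} = \left(-10 + \left(3 - 14\right)\right)^{2} = \left(-10 - 11\right)^{2} = \left(-21\right)^{2} = 441$)
$Y{\left(-98 \right)} - d = 0 - 441 = -441$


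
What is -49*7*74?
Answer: -25382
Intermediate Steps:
-49*7*74 = -343*74 = -25382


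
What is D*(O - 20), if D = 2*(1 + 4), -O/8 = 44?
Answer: -3720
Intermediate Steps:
O = -352 (O = -8*44 = -352)
D = 10 (D = 2*5 = 10)
D*(O - 20) = 10*(-352 - 20) = 10*(-372) = -3720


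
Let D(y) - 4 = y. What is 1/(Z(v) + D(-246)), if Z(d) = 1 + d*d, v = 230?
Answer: 1/52659 ≈ 1.8990e-5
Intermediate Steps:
D(y) = 4 + y
Z(d) = 1 + d**2
1/(Z(v) + D(-246)) = 1/((1 + 230**2) + (4 - 246)) = 1/((1 + 52900) - 242) = 1/(52901 - 242) = 1/52659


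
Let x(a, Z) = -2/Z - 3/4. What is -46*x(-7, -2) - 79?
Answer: -181/2 ≈ -90.500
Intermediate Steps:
x(a, Z) = -¾ - 2/Z (x(a, Z) = -2/Z - 3*¼ = -2/Z - ¾ = -¾ - 2/Z)
-46*x(-7, -2) - 79 = -46*(-¾ - 2/(-2)) - 79 = -46*(-¾ - 2*(-½)) - 79 = -46*(-¾ + 1) - 79 = -46*¼ - 79 = -23/2 - 79 = -181/2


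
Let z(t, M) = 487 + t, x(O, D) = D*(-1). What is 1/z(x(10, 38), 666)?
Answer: 1/449 ≈ 0.0022272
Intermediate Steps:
x(O, D) = -D
1/z(x(10, 38), 666) = 1/(487 - 1*38) = 1/(487 - 38) = 1/449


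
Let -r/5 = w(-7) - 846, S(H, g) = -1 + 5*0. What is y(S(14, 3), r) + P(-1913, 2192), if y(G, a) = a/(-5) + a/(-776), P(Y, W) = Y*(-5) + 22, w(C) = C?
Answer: 6773319/776 ≈ 8728.5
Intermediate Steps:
P(Y, W) = 22 - 5*Y (P(Y, W) = -5*Y + 22 = 22 - 5*Y)
S(H, g) = -1 (S(H, g) = -1 + 0 = -1)
r = 4265 (r = -5*(-7 - 846) = -5*(-853) = 4265)
y(G, a) = -781*a/3880 (y(G, a) = a*(-1/5) + a*(-1/776) = -a/5 - a/776 = -781*a/3880)
y(S(14, 3), r) + P(-1913, 2192) = -781/3880*4265 + (22 - 5*(-1913)) = -666193/776 + (22 + 9565) = -666193/776 + 9587 = 6773319/776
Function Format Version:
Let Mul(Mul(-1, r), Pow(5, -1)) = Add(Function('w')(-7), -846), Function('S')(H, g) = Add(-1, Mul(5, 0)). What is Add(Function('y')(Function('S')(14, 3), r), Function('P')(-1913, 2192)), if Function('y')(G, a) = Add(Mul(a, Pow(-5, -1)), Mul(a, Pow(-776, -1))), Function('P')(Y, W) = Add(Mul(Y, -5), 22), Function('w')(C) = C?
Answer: Rational(6773319, 776) ≈ 8728.5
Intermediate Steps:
Function('P')(Y, W) = Add(22, Mul(-5, Y)) (Function('P')(Y, W) = Add(Mul(-5, Y), 22) = Add(22, Mul(-5, Y)))
Function('S')(H, g) = -1 (Function('S')(H, g) = Add(-1, 0) = -1)
r = 4265 (r = Mul(-5, Add(-7, -846)) = Mul(-5, -853) = 4265)
Function('y')(G, a) = Mul(Rational(-781, 3880), a) (Function('y')(G, a) = Add(Mul(a, Rational(-1, 5)), Mul(a, Rational(-1, 776))) = Add(Mul(Rational(-1, 5), a), Mul(Rational(-1, 776), a)) = Mul(Rational(-781, 3880), a))
Add(Function('y')(Function('S')(14, 3), r), Function('P')(-1913, 2192)) = Add(Mul(Rational(-781, 3880), 4265), Add(22, Mul(-5, -1913))) = Add(Rational(-666193, 776), Add(22, 9565)) = Add(Rational(-666193, 776), 9587) = Rational(6773319, 776)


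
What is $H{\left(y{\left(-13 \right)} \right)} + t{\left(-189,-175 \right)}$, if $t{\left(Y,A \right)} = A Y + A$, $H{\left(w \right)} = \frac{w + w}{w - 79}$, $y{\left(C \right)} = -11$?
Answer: $\frac{1480511}{45} \approx 32900.0$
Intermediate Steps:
$H{\left(w \right)} = \frac{2 w}{-79 + w}$
$t{\left(Y,A \right)} = A + A Y$
$H{\left(y{\left(-13 \right)} \right)} + t{\left(-189,-175 \right)} = 2 \left(-11\right) \frac{1}{-79 - 11} - 175 \left(1 - 189\right) = 2 \left(-11\right) \frac{1}{-90} - -32900 = 2 \left(-11\right) \left(- \frac{1}{90}\right) + 32900 = \frac{11}{45} + 32900 = \frac{1480511}{45}$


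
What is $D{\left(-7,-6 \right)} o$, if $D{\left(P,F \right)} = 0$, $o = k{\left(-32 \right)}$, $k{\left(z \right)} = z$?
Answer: $0$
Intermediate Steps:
$o = -32$
$D{\left(-7,-6 \right)} o = 0 \left(-32\right) = 0$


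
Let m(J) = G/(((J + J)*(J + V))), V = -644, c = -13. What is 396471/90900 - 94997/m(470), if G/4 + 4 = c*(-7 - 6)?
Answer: 7846544660327/333300 ≈ 2.3542e+7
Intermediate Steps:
G = 660 (G = -16 + 4*(-13*(-7 - 6)) = -16 + 4*(-13*(-13)) = -16 + 4*169 = -16 + 676 = 660)
m(J) = 330/(J*(-644 + J)) (m(J) = 660/(((J + J)*(J - 644))) = 660/(((2*J)*(-644 + J))) = 660/((2*J*(-644 + J))) = 660*(1/(2*J*(-644 + J))) = 330/(J*(-644 + J)))
396471/90900 - 94997/m(470) = 396471/90900 - 94997/(330/(470*(-644 + 470))) = 396471*(1/90900) - 94997/(330*(1/470)/(-174)) = 132157/30300 - 94997/(330*(1/470)*(-1/174)) = 132157/30300 - 94997/(-11/2726) = 132157/30300 - 94997*(-2726/11) = 132157/30300 + 258961822/11 = 7846544660327/333300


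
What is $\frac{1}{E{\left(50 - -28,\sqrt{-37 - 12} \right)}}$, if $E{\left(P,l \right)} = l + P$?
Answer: $\frac{78}{6133} - \frac{7 i}{6133} \approx 0.012718 - 0.0011414 i$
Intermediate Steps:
$E{\left(P,l \right)} = P + l$
$\frac{1}{E{\left(50 - -28,\sqrt{-37 - 12} \right)}} = \frac{1}{\left(50 - -28\right) + \sqrt{-37 - 12}} = \frac{1}{\left(50 + 28\right) + \sqrt{-49}} = \frac{1}{78 + 7 i} = \frac{78 - 7 i}{6133}$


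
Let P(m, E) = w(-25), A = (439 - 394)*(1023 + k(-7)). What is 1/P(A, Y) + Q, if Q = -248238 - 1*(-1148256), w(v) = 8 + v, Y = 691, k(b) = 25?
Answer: 15300305/17 ≈ 9.0002e+5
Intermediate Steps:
A = 47160 (A = (439 - 394)*(1023 + 25) = 45*1048 = 47160)
P(m, E) = -17 (P(m, E) = 8 - 25 = -17)
Q = 900018 (Q = -248238 + 1148256 = 900018)
1/P(A, Y) + Q = 1/(-17) + 900018 = -1/17 + 900018 = 15300305/17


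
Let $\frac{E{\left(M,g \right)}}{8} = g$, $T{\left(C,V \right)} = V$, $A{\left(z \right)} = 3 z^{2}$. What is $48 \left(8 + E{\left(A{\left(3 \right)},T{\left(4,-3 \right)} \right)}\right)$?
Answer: $-768$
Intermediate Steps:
$E{\left(M,g \right)} = 8 g$
$48 \left(8 + E{\left(A{\left(3 \right)},T{\left(4,-3 \right)} \right)}\right) = 48 \left(8 + 8 \left(-3\right)\right) = 48 \left(8 - 24\right) = 48 \left(-16\right) = -768$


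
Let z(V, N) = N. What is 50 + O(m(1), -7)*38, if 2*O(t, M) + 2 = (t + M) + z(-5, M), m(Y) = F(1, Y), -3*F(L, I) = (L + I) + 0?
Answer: -800/3 ≈ -266.67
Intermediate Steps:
F(L, I) = -I/3 - L/3 (F(L, I) = -((L + I) + 0)/3 = -((I + L) + 0)/3 = -(I + L)/3 = -I/3 - L/3)
m(Y) = -⅓ - Y/3 (m(Y) = -Y/3 - ⅓*1 = -Y/3 - ⅓ = -⅓ - Y/3)
O(t, M) = -1 + M + t/2 (O(t, M) = -1 + ((t + M) + M)/2 = -1 + ((M + t) + M)/2 = -1 + (t + 2*M)/2 = -1 + (M + t/2) = -1 + M + t/2)
50 + O(m(1), -7)*38 = 50 + (-1 - 7 + (-⅓ - ⅓*1)/2)*38 = 50 + (-1 - 7 + (-⅓ - ⅓)/2)*38 = 50 + (-1 - 7 + (½)*(-⅔))*38 = 50 + (-1 - 7 - ⅓)*38 = 50 - 25/3*38 = 50 - 950/3 = -800/3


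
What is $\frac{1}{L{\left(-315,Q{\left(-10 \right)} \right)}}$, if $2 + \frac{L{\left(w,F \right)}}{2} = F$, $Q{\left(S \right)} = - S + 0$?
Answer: $\frac{1}{16} \approx 0.0625$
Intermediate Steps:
$Q{\left(S \right)} = - S$
$L{\left(w,F \right)} = -4 + 2 F$
$\frac{1}{L{\left(-315,Q{\left(-10 \right)} \right)}} = \frac{1}{-4 + 2 \left(\left(-1\right) \left(-10\right)\right)} = \frac{1}{-4 + 2 \cdot 10} = \frac{1}{-4 + 20} = \frac{1}{16}$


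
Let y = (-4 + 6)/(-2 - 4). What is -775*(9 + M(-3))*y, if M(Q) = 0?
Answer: 2325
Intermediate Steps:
y = -1/3 (y = 2/(-6) = 2*(-1/6) = -1/3 ≈ -0.33333)
-775*(9 + M(-3))*y = -775*(9 + 0)*(-1)/3 = -6975*(-1)/3 = -775*(-3) = 2325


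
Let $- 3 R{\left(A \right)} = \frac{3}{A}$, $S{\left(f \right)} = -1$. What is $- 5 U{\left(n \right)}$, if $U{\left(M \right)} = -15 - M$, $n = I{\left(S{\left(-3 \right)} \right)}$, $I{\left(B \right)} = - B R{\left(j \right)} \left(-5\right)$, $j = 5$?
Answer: $80$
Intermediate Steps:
$R{\left(A \right)} = - \frac{1}{A}$ ($R{\left(A \right)} = - \frac{3 \frac{1}{A}}{3} = - \frac{1}{A}$)
$I{\left(B \right)} = - B$ ($I{\left(B \right)} = - B \left(- \frac{1}{5}\right) \left(-5\right) = \frac{B}{5} \left(-5\right) = - B$)
$n = 1$ ($n = \left(-1\right) \left(-1\right) = 1$)
$- 5 U{\left(n \right)} = - 5 \left(-15 - 1\right) = \left(-5\right) \left(-16\right) = 80$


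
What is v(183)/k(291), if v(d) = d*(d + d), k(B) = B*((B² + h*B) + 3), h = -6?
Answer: 3721/1340831 ≈ 0.0027751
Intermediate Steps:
k(B) = B*(3 + B² - 6*B) (k(B) = B*((B² - 6*B) + 3) = B*(3 + B² - 6*B))
v(d) = 2*d² (v(d) = d*(2*d) = 2*d²)
v(183)/k(291) = (2*183²)/((291*(3 + 291² - 6*291))) = (2*33489)/((291*(3 + 84681 - 1746))) = 66978/((291*82938)) = 66978/24134958 = 66978*(1/24134958) = 3721/1340831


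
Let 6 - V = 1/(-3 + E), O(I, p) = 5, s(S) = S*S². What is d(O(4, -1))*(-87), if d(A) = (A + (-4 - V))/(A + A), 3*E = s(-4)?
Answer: 16008/365 ≈ 43.858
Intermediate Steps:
s(S) = S³
E = -64/3 (E = (⅓)*(-4)³ = (⅓)*(-64) = -64/3 ≈ -21.333)
V = 441/73 (V = 6 - 1/(-3 - 64/3) = 6 - 1/(-73/3) = 6 - 1*(-3/73) = 6 + 3/73 = 441/73 ≈ 6.0411)
d(A) = (-733/73 + A)/(2*A) (d(A) = (A + (-4 - 1*441/73))/(A + A) = (A + (-4 - 441/73))/((2*A)) = (A - 733/73)*(1/(2*A)) = (-733/73 + A)*(1/(2*A)) = (-733/73 + A)/(2*A))
d(O(4, -1))*(-87) = ((1/146)*(-733 + 73*5)/5)*(-87) = ((1/146)*(⅕)*(-733 + 365))*(-87) = ((1/146)*(⅕)*(-368))*(-87) = -184/365*(-87) = 16008/365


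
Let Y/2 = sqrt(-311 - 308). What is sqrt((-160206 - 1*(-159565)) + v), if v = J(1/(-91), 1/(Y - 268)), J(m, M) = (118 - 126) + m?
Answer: 2*I*sqrt(1343615)/91 ≈ 25.476*I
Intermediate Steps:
Y = 2*I*sqrt(619) (Y = 2*sqrt(-311 - 308) = 2*sqrt(-619) = 2*(I*sqrt(619)) = 2*I*sqrt(619) ≈ 49.759*I)
J(m, M) = -8 + m
v = -729/91 (v = -8 + 1/(-91) = -8 - 1/91 = -729/91 ≈ -8.0110)
sqrt((-160206 - 1*(-159565)) + v) = sqrt((-160206 - 1*(-159565)) - 729/91) = sqrt((-160206 + 159565) - 729/91) = sqrt(-641 - 729/91) = sqrt(-59060/91) = 2*I*sqrt(1343615)/91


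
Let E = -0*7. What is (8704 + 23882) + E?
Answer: 32586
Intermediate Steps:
E = 0 (E = -396*0 = 0)
(8704 + 23882) + E = (8704 + 23882) + 0 = 32586 + 0 = 32586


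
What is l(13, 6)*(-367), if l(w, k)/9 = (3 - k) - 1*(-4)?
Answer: -3303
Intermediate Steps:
l(w, k) = 63 - 9*k (l(w, k) = 9*((3 - k) - 1*(-4)) = 9*((3 - k) + 4) = 9*(7 - k) = 63 - 9*k)
l(13, 6)*(-367) = (63 - 9*6)*(-367) = (63 - 54)*(-367) = 9*(-367) = -3303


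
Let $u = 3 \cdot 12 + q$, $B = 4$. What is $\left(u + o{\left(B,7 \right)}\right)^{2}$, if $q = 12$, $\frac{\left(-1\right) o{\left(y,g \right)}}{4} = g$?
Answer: $400$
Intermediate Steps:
$o{\left(y,g \right)} = - 4 g$
$u = 48$ ($u = 3 \cdot 12 + 12 = 36 + 12 = 48$)
$\left(u + o{\left(B,7 \right)}\right)^{2} = \left(48 - 28\right)^{2} = 20^{2} = 400$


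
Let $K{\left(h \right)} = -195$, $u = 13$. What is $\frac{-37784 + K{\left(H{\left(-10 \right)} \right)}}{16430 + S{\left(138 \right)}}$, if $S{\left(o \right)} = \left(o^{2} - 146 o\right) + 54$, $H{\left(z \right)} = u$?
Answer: $- \frac{37979}{15380} \approx -2.4694$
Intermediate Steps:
$H{\left(z \right)} = 13$
$S{\left(o \right)} = 54 + o^{2} - 146 o$
$\frac{-37784 + K{\left(H{\left(-10 \right)} \right)}}{16430 + S{\left(138 \right)}} = \frac{-37784 - 195}{16430 + \left(54 + 138^{2} - 20148\right)} = - \frac{37979}{16430 + \left(54 + 19044 - 20148\right)} = - \frac{37979}{16430 - 1050} = - \frac{37979}{15380}$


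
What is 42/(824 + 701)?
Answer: 42/1525 ≈ 0.027541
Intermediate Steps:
42/(824 + 701) = 42/1525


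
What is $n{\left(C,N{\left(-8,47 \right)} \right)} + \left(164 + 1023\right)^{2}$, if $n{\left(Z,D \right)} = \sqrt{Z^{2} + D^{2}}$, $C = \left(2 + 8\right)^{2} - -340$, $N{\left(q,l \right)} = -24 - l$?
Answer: $1408969 + \sqrt{198641} \approx 1.4094 \cdot 10^{6}$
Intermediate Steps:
$C = 440$ ($C = 10^{2} + 340 = 100 + 340 = 440$)
$n{\left(Z,D \right)} = \sqrt{D^{2} + Z^{2}}$
$n{\left(C,N{\left(-8,47 \right)} \right)} + \left(164 + 1023\right)^{2} = \sqrt{\left(-24 - 47\right)^{2} + 440^{2}} + \left(164 + 1023\right)^{2} = \sqrt{\left(-24 - 47\right)^{2} + 193600} + 1187^{2} = \sqrt{\left(-71\right)^{2} + 193600} + 1408969 = \sqrt{5041 + 193600} + 1408969 = \sqrt{198641} + 1408969 = 1408969 + \sqrt{198641}$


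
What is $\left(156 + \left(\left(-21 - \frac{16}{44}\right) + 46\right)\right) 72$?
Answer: $\frac{143064}{11} \approx 13006.0$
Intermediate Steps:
$\left(156 + \left(\left(-21 - \frac{16}{44}\right) + 46\right)\right) 72 = \left(156 + \left(\left(-21 - \frac{4}{11}\right) + 46\right)\right) 72 = \left(156 + \left(- \frac{235}{11} + 46\right)\right) 72 = \left(156 + \frac{271}{11}\right) 72 = \frac{1987}{11} \cdot 72 = \frac{143064}{11}$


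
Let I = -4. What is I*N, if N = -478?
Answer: 1912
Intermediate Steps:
I*N = -4*(-478) = 1912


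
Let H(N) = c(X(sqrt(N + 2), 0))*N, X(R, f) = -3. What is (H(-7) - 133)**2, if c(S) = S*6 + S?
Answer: 196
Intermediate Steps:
c(S) = 7*S (c(S) = 6*S + S = 7*S)
H(N) = -21*N (H(N) = (7*(-3))*N = -21*N)
(H(-7) - 133)**2 = (-21*(-7) - 133)**2 = (147 - 133)**2 = 14**2 = 196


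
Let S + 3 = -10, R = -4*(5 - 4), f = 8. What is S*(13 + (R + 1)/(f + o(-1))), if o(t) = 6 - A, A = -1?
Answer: -832/5 ≈ -166.40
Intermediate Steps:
R = -4 (R = -4*1 = -4)
S = -13 (S = -3 - 10 = -13)
o(t) = 7 (o(t) = 6 - 1*(-1) = 6 + 1 = 7)
S*(13 + (R + 1)/(f + o(-1))) = -13*(13 + (-4 + 1)/(8 + 7)) = -13*(13 - 3/15) = -13*(13 - 3*1/15) = -13*(13 - 1/5) = -13*64/5 = -832/5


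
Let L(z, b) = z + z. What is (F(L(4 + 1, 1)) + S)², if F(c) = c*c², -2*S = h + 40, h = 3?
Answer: 3829849/4 ≈ 9.5746e+5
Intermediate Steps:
S = -43/2 (S = -(3 + 40)/2 = -½*43 = -43/2 ≈ -21.500)
L(z, b) = 2*z
F(c) = c³
(F(L(4 + 1, 1)) + S)² = ((2*(4 + 1))³ - 43/2)² = ((2*5)³ - 43/2)² = (10³ - 43/2)² = (1000 - 43/2)² = (1957/2)² = 3829849/4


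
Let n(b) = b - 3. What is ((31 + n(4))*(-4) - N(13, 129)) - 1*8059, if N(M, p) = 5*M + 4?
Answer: -8256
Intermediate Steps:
n(b) = -3 + b
N(M, p) = 4 + 5*M
((31 + n(4))*(-4) - N(13, 129)) - 1*8059 = ((31 + (-3 + 4))*(-4) - (4 + 5*13)) - 1*8059 = ((31 + 1)*(-4) - (4 + 65)) - 8059 = (32*(-4) - 1*69) - 8059 = (-128 - 69) - 8059 = -197 - 8059 = -8256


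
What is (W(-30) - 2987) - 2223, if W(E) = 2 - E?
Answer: -5178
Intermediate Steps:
(W(-30) - 2987) - 2223 = ((2 - 1*(-30)) - 2987) - 2223 = ((2 + 30) - 2987) - 2223 = (32 - 2987) - 2223 = -2955 - 2223 = -5178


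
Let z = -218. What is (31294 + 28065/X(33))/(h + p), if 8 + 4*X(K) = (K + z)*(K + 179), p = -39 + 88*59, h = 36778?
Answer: 102290731/137072439 ≈ 0.74625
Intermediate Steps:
p = 5153 (p = -39 + 5192 = 5153)
X(K) = -2 + (-218 + K)*(179 + K)/4 (X(K) = -2 + ((K - 218)*(K + 179))/4 = -2 + ((-218 + K)*(179 + K))/4 = -2 + (-218 + K)*(179 + K)/4)
(31294 + 28065/X(33))/(h + p) = (31294 + 28065/(-19515/2 - 39/4*33 + (1/4)*33**2))/(36778 + 5153) = (31294 + 28065/(-19515/2 - 1287/4 + (1/4)*1089))/41931 = (31294 + 28065/(-19515/2 - 1287/4 + 1089/4))*(1/41931) = (31294 + 28065/(-9807))*(1/41931) = (31294 + 28065*(-1/9807))*(1/41931) = (31294 - 9355/3269)*(1/41931) = (102290731/3269)*(1/41931) = 102290731/137072439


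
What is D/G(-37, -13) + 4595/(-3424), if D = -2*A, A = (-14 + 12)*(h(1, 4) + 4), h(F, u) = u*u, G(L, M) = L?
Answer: -443935/126688 ≈ -3.5042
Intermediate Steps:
h(F, u) = u²
A = -40 (A = (-14 + 12)*(4² + 4) = -2*(16 + 4) = -2*20 = -40)
D = 80 (D = -2*(-40) = 80)
D/G(-37, -13) + 4595/(-3424) = 80/(-37) + 4595/(-3424) = 80*(-1/37) + 4595*(-1/3424) = -80/37 - 4595/3424 = -443935/126688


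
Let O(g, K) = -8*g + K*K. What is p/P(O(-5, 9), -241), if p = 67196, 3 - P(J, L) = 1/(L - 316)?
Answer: 9357043/418 ≈ 22385.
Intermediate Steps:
O(g, K) = K² - 8*g (O(g, K) = -8*g + K² = K² - 8*g)
P(J, L) = 3 - 1/(-316 + L) (P(J, L) = 3 - 1/(L - 316) = 3 - 1/(-316 + L))
p/P(O(-5, 9), -241) = 67196/(((-949 + 3*(-241))/(-316 - 241))) = 67196/(((-949 - 723)/(-557))) = 67196/((-1/557*(-1672))) = 67196/(1672/557) = 67196*(557/1672) = 9357043/418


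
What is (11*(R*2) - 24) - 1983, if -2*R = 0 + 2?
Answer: -2029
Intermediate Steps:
R = -1 (R = -(0 + 2)/2 = -1/2*2 = -1)
(11*(R*2) - 24) - 1983 = (11*(-1*2) - 24) - 1983 = (11*(-2) - 24) - 1983 = (-22 - 24) - 1983 = -46 - 1983 = -2029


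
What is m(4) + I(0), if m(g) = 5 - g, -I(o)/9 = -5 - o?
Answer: 46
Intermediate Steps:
I(o) = 45 + 9*o (I(o) = -9*(-5 - o) = 45 + 9*o)
m(4) + I(0) = (5 - 1*4) + (45 + 9*0) = (5 - 4) + (45 + 0) = 1 + 45 = 46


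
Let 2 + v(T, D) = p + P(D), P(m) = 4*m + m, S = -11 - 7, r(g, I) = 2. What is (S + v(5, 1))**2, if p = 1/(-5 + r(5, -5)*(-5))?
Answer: 51076/225 ≈ 227.00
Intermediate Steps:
S = -18
P(m) = 5*m
p = -1/15 (p = 1/(-5 + 2*(-5)) = 1/(-5 - 10) = 1/(-15) = -1/15 ≈ -0.066667)
v(T, D) = -31/15 + 5*D (v(T, D) = -2 + (-1/15 + 5*D) = -31/15 + 5*D)
(S + v(5, 1))**2 = (-18 + (-31/15 + 5*1))**2 = (-18 + (-31/15 + 5))**2 = (-18 + 44/15)**2 = (-226/15)**2 = 51076/225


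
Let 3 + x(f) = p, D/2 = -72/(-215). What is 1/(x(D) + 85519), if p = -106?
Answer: 1/85410 ≈ 1.1708e-5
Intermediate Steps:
D = 144/215 (D = 2*(-72/(-215)) = 2*(-72*(-1/215)) = 2*(72/215) = 144/215 ≈ 0.66977)
x(f) = -109 (x(f) = -3 - 106 = -109)
1/(x(D) + 85519) = 1/(-109 + 85519) = 1/85410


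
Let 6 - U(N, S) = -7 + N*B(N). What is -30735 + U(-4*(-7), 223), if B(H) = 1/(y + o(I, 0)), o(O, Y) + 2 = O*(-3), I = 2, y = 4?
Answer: -30715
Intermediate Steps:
o(O, Y) = -2 - 3*O (o(O, Y) = -2 + O*(-3) = -2 - 3*O)
B(H) = -¼ (B(H) = 1/(4 + (-2 - 3*2)) = 1/(4 + (-2 - 6)) = 1/(4 - 8) = 1/(-4) = -¼)
U(N, S) = 13 + N/4 (U(N, S) = 6 - (-7 + N*(-¼)) = 6 - (-7 - N/4) = 6 + (7 + N/4) = 13 + N/4)
-30735 + U(-4*(-7), 223) = -30735 + (13 + (-4*(-7))/4) = -30735 + (13 + (¼)*28) = -30735 + (13 + 7) = -30735 + 20 = -30715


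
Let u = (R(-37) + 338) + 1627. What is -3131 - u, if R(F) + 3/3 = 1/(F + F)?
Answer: -377029/74 ≈ -5095.0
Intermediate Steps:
R(F) = -1 + 1/(2*F) (R(F) = -1 + 1/(F + F) = -1 + 1/(2*F))
u = 145335/74 (u = ((½ - 1*(-37))/(-37) + 338) + 1627 = (-(½ + 37)/37 + 338) + 1627 = (-1/37*75/2 + 338) + 1627 = (-75/74 + 338) + 1627 = 24937/74 + 1627 = 145335/74 ≈ 1964.0)
-3131 - u = -3131 - 1*145335/74 = -3131 - 145335/74 = -377029/74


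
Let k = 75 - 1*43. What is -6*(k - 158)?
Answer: 756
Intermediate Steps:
k = 32 (k = 75 - 43 = 32)
-6*(k - 158) = -6*(32 - 158) = -6*(-126) = 756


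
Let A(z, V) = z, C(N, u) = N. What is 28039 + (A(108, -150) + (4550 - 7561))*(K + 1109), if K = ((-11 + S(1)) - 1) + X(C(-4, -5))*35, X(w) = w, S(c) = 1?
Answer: -2753035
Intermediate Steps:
K = -151 (K = ((-11 + 1) - 1) - 4*35 = (-10 - 1) - 140 = -11 - 140 = -151)
28039 + (A(108, -150) + (4550 - 7561))*(K + 1109) = 28039 + (108 + (4550 - 7561))*(-151 + 1109) = 28039 + (108 - 3011)*958 = 28039 - 2903*958 = 28039 - 2781074 = -2753035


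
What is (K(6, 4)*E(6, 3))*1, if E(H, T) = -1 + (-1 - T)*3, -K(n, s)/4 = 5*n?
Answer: 1560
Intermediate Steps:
K(n, s) = -20*n
E(H, T) = -4 - 3*T (E(H, T) = -1 + (-3 - 3*T) = -4 - 3*T)
(K(6, 4)*E(6, 3))*1 = ((-20*6)*(-4 - 3*3))*1 = -120*(-4 - 9)*1 = -120*(-13)*1 = 1560*1 = 1560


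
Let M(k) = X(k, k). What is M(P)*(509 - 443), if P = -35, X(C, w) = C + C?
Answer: -4620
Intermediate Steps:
X(C, w) = 2*C
M(k) = 2*k
M(P)*(509 - 443) = (2*(-35))*(509 - 443) = -70*66 = -4620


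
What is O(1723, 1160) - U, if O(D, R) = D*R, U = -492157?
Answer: 2490837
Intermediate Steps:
O(1723, 1160) - U = 1723*1160 - 1*(-492157) = 1998680 + 492157 = 2490837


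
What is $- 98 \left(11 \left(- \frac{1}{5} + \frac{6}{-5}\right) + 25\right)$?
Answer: $- \frac{4704}{5} \approx -940.8$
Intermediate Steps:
$- 98 \left(11 \left(- \frac{1}{5} + \frac{6}{-5}\right) + 25\right) = - 98 \left(11 \left(\left(-1\right) \frac{1}{5} + 6 \left(- \frac{1}{5}\right)\right) + 25\right) = - 98 \left(11 \left(- \frac{1}{5} - \frac{6}{5}\right) + 25\right) = - 98 \left(11 \left(- \frac{7}{5}\right) + 25\right) = - 98 \left(- \frac{77}{5} + 25\right) = \left(-98\right) \frac{48}{5} = - \frac{4704}{5}$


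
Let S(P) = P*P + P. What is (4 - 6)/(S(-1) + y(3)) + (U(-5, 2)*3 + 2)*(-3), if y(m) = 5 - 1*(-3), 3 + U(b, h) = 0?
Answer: 83/4 ≈ 20.750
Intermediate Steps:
U(b, h) = -3 (U(b, h) = -3 + 0 = -3)
y(m) = 8 (y(m) = 5 + 3 = 8)
S(P) = P + P² (S(P) = P² + P = P + P²)
(4 - 6)/(S(-1) + y(3)) + (U(-5, 2)*3 + 2)*(-3) = (4 - 6)/(-(1 - 1) + 8) + (-3*3 + 2)*(-3) = -2/(-1*0 + 8) + (-9 + 2)*(-3) = -2/(0 + 8) - 7*(-3) = -2/8 + 21 = -2*⅛ + 21 = -¼ + 21 = 83/4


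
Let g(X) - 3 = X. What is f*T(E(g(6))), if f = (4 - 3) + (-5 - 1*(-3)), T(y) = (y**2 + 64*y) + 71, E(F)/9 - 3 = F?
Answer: -18647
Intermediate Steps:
g(X) = 3 + X
E(F) = 27 + 9*F
T(y) = 71 + y**2 + 64*y
f = -1 (f = 1 + (-5 + 3) = 1 - 2 = -1)
f*T(E(g(6))) = -(71 + (27 + 9*(3 + 6))**2 + 64*(27 + 9*(3 + 6))) = -(71 + (27 + 9*9)**2 + 64*(27 + 9*9)) = -(71 + (27 + 81)**2 + 64*(27 + 81)) = -(71 + 108**2 + 64*108) = -(71 + 11664 + 6912) = -1*18647 = -18647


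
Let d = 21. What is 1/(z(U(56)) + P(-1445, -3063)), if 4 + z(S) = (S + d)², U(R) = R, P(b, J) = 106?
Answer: 1/6031 ≈ 0.00016581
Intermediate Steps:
z(S) = -4 + (21 + S)² (z(S) = -4 + (S + 21)² = -4 + (21 + S)²)
1/(z(U(56)) + P(-1445, -3063)) = 1/((-4 + (21 + 56)²) + 106) = 1/((-4 + 77²) + 106) = 1/((-4 + 5929) + 106) = 1/(5925 + 106) = 1/6031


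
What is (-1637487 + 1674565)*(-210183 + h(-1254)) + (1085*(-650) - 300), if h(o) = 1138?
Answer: -7751676060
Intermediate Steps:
(-1637487 + 1674565)*(-210183 + h(-1254)) + (1085*(-650) - 300) = (-1637487 + 1674565)*(-210183 + 1138) + (1085*(-650) - 300) = 37078*(-209045) + (-705250 - 300) = -7750970510 - 705550 = -7751676060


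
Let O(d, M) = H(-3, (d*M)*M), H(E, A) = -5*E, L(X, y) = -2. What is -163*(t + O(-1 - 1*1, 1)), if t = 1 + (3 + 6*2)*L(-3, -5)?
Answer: 2282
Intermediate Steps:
O(d, M) = 15 (O(d, M) = -5*(-3) = 15)
t = -29 (t = 1 + (3 + 6*2)*(-2) = 1 + (3 + 12)*(-2) = 1 + 15*(-2) = 1 - 30 = -29)
-163*(t + O(-1 - 1*1, 1)) = -163*(-29 + 15) = -163*(-14) = 2282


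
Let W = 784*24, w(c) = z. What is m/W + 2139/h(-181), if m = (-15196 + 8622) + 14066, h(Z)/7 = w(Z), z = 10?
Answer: 728069/23520 ≈ 30.955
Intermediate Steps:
w(c) = 10
h(Z) = 70 (h(Z) = 7*10 = 70)
W = 18816
m = 7492 (m = -6574 + 14066 = 7492)
m/W + 2139/h(-181) = 7492/18816 + 2139/70 = 7492*(1/18816) + 2139*(1/70) = 1873/4704 + 2139/70 = 728069/23520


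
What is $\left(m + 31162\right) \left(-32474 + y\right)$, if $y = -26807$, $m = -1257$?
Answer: $-1772798305$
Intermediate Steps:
$\left(m + 31162\right) \left(-32474 + y\right) = \left(-1257 + 31162\right) \left(-32474 - 26807\right) = 29905 \left(-59281\right) = -1772798305$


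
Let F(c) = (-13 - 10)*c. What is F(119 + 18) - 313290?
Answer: -316441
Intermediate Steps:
F(c) = -23*c
F(119 + 18) - 313290 = -23*(119 + 18) - 313290 = -23*137 - 313290 = -3151 - 313290 = -316441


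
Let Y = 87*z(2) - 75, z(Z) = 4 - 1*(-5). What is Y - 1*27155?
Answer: -26447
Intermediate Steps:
z(Z) = 9 (z(Z) = 4 + 5 = 9)
Y = 708 (Y = 87*9 - 75 = 783 - 75 = 708)
Y - 1*27155 = 708 - 1*27155 = 708 - 27155 = -26447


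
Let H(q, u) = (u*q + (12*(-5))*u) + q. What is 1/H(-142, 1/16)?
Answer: -8/1237 ≈ -0.0064673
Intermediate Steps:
H(q, u) = q - 60*u + q*u (H(q, u) = (q*u - 60*u) + q = (-60*u + q*u) + q = q - 60*u + q*u)
1/H(-142, 1/16) = 1/(-142 - 60/16 - 142/16) = 1/(-142 - 60*1/16 - 142*1/16) = 1/(-142 - 15/4 - 71/8) = 1/(-1237/8) = -8/1237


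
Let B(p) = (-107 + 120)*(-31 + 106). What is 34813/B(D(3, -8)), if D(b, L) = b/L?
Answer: 34813/975 ≈ 35.706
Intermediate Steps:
B(p) = 975 (B(p) = 13*75 = 975)
34813/B(D(3, -8)) = 34813/975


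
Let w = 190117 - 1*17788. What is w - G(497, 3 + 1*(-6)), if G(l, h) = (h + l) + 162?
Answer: 171673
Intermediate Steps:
G(l, h) = 162 + h + l
w = 172329 (w = 190117 - 17788 = 172329)
w - G(497, 3 + 1*(-6)) = 172329 - (162 + (3 + 1*(-6)) + 497) = 172329 - (162 + (3 - 6) + 497) = 172329 - (162 - 3 + 497) = 172329 - 1*656 = 172329 - 656 = 171673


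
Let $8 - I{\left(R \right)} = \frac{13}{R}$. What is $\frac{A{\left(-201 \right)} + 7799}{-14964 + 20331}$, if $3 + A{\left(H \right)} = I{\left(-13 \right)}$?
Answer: $\frac{7805}{5367} \approx 1.4543$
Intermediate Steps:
$I{\left(R \right)} = 8 - \frac{13}{R}$
$A{\left(H \right)} = 6$ ($A{\left(H \right)} = -3 + \left(8 - \frac{13}{-13}\right) = -3 + \left(8 - -1\right) = -3 + \left(8 + 1\right) = -3 + 9 = 6$)
$\frac{A{\left(-201 \right)} + 7799}{-14964 + 20331} = \frac{6 + 7799}{-14964 + 20331} = \frac{7805}{5367}$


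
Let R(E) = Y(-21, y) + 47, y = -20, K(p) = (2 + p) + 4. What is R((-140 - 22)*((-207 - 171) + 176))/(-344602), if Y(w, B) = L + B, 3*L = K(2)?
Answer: -89/1033806 ≈ -8.6090e-5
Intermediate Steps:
K(p) = 6 + p
L = 8/3 (L = (6 + 2)/3 = (1/3)*8 = 8/3 ≈ 2.6667)
Y(w, B) = 8/3 + B
R(E) = 89/3 (R(E) = (8/3 - 20) + 47 = -52/3 + 47 = 89/3)
R((-140 - 22)*((-207 - 171) + 176))/(-344602) = (89/3)/(-344602) = (89/3)*(-1/344602) = -89/1033806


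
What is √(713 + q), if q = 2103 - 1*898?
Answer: √1918 ≈ 43.795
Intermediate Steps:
q = 1205 (q = 2103 - 898 = 1205)
√(713 + q) = √(713 + 1205) = √1918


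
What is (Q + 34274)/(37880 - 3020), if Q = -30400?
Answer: 1937/17430 ≈ 0.11113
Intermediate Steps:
(Q + 34274)/(37880 - 3020) = (-30400 + 34274)/(37880 - 3020) = 3874/34860 = 3874*(1/34860) = 1937/17430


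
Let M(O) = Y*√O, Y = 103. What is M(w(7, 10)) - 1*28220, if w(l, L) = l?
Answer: -28220 + 103*√7 ≈ -27948.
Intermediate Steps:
M(O) = 103*√O
M(w(7, 10)) - 1*28220 = 103*√7 - 1*28220 = 103*√7 - 28220 = -28220 + 103*√7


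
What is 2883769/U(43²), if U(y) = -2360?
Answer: -2883769/2360 ≈ -1221.9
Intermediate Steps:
2883769/U(43²) = 2883769/(-2360) = 2883769*(-1/2360) = -2883769/2360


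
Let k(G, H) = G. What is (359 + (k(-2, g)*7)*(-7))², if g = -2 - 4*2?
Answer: 208849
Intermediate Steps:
g = -10 (g = -2 - 8 = -10)
(359 + (k(-2, g)*7)*(-7))² = (359 - 2*7*(-7))² = (359 - 14*(-7))² = (359 + 98)² = 457² = 208849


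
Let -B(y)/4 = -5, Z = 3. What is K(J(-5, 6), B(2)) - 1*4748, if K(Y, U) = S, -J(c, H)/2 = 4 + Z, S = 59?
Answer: -4689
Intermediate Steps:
J(c, H) = -14 (J(c, H) = -2*(4 + 3) = -2*7 = -14)
B(y) = 20 (B(y) = -4*(-5) = 20)
K(Y, U) = 59
K(J(-5, 6), B(2)) - 1*4748 = 59 - 1*4748 = 59 - 4748 = -4689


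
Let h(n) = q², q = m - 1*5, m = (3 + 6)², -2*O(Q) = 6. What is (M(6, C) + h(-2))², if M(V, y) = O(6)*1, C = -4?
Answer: 33327529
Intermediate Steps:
O(Q) = -3 (O(Q) = -½*6 = -3)
M(V, y) = -3 (M(V, y) = -3*1 = -3)
m = 81 (m = 9² = 81)
q = 76 (q = 81 - 1*5 = 81 - 5 = 76)
h(n) = 5776 (h(n) = 76² = 5776)
(M(6, C) + h(-2))² = (-3 + 5776)² = 5773² = 33327529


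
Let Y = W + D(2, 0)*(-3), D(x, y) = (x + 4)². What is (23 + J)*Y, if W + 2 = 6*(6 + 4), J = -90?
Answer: 3350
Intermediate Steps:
W = 58 (W = -2 + 6*(6 + 4) = -2 + 6*10 = -2 + 60 = 58)
D(x, y) = (4 + x)²
Y = -50 (Y = 58 + (4 + 2)²*(-3) = 58 + 6²*(-3) = 58 + 36*(-3) = 58 - 108 = -50)
(23 + J)*Y = (23 - 90)*(-50) = -67*(-50) = 3350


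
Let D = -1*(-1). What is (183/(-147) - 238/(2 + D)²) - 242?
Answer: -118933/441 ≈ -269.69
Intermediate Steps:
D = 1
(183/(-147) - 238/(2 + D)²) - 242 = (183/(-147) - 238/(2 + 1)²) - 242 = (183*(-1/147) - 238/(3²)) - 242 = (-61/49 - 238/9) - 242 = -12211/441 - 242 = -118933/441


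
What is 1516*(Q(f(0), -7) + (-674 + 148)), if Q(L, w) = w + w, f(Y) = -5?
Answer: -818640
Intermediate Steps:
Q(L, w) = 2*w
1516*(Q(f(0), -7) + (-674 + 148)) = 1516*(2*(-7) + (-674 + 148)) = 1516*(-14 - 526) = 1516*(-540) = -818640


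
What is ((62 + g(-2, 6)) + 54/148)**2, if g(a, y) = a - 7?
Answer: 15594601/5476 ≈ 2847.8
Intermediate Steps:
g(a, y) = -7 + a
((62 + g(-2, 6)) + 54/148)**2 = ((62 + (-7 - 2)) + 54/148)**2 = ((62 - 9) + 54*(1/148))**2 = (53 + 27/74)**2 = (3949/74)**2 = 15594601/5476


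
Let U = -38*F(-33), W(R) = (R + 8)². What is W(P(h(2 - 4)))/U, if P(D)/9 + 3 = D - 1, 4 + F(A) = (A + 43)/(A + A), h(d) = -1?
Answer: 45177/5206 ≈ 8.6779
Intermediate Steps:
F(A) = -4 + (43 + A)/(2*A) (F(A) = -4 + (A + 43)/(A + A) = -4 + (43 + A)/((2*A)) = -4 + (43 + A)*(1/(2*A)) = -4 + (43 + A)/(2*A))
P(D) = -36 + 9*D (P(D) = -27 + 9*(D - 1) = -27 + 9*(-1 + D) = -27 + (-9 + 9*D) = -36 + 9*D)
W(R) = (8 + R)²
U = 5206/33 (U = -19*(43 - 7*(-33))/(-33) = -19*(-1)*(43 + 231)/33 = -19*(-1)*274/33 = -38*(-137/33) = 5206/33 ≈ 157.76)
W(P(h(2 - 4)))/U = (8 + (-36 + 9*(-1)))²/(5206/33) = (8 + (-36 - 9))²*(33/5206) = (8 - 45)²*(33/5206) = (-37)²*(33/5206) = 1369*(33/5206) = 45177/5206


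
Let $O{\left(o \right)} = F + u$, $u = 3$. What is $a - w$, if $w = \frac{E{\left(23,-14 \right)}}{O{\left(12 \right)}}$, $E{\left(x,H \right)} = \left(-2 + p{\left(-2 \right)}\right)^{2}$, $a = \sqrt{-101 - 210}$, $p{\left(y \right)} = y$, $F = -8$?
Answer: $\frac{16}{5} + i \sqrt{311} \approx 3.2 + 17.635 i$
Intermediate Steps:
$O{\left(o \right)} = -5$ ($O{\left(o \right)} = -8 + 3 = -5$)
$a = i \sqrt{311}$ ($a = \sqrt{-311} = i \sqrt{311} \approx 17.635 i$)
$E{\left(x,H \right)} = 16$ ($E{\left(x,H \right)} = \left(-2 - 2\right)^{2} = \left(-4\right)^{2} = 16$)
$w = - \frac{16}{5}$ ($w = \frac{16}{-5} = 16 \left(- \frac{1}{5}\right) = - \frac{16}{5} \approx -3.2$)
$a - w = i \sqrt{311} - - \frac{16}{5} = i \sqrt{311} + \frac{16}{5} = \frac{16}{5} + i \sqrt{311}$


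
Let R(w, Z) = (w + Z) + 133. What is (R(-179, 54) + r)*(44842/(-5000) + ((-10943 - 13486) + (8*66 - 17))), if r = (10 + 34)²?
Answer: -29071266606/625 ≈ -4.6514e+7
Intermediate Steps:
r = 1936 (r = 44² = 1936)
R(w, Z) = 133 + Z + w (R(w, Z) = (Z + w) + 133 = 133 + Z + w)
(R(-179, 54) + r)*(44842/(-5000) + ((-10943 - 13486) + (8*66 - 17))) = ((133 + 54 - 179) + 1936)*(44842/(-5000) + ((-10943 - 13486) + (8*66 - 17))) = (8 + 1936)*(44842*(-1/5000) + (-24429 + (528 - 17))) = 1944*(-22421/2500 + (-24429 + 511)) = 1944*(-22421/2500 - 23918) = 1944*(-59817421/2500) = -29071266606/625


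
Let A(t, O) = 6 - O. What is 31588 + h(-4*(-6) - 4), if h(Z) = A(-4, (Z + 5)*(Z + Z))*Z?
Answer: 11708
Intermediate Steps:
h(Z) = Z*(6 - 2*Z*(5 + Z)) (h(Z) = (6 - (Z + 5)*(Z + Z))*Z = (6 - (5 + Z)*2*Z)*Z = (6 - 2*Z*(5 + Z))*Z = Z*(6 - 2*Z*(5 + Z)))
31588 + h(-4*(-6) - 4) = 31588 - 2*(-4*(-6) - 4)*(-3 + (-4*(-6) - 4)*(5 + (-4*(-6) - 4))) = 31588 - 2*(24 - 4)*(-3 + (24 - 4)*(5 + (24 - 4))) = 31588 - 2*20*(-3 + 20*(5 + 20)) = 31588 - 2*20*(-3 + 20*25) = 31588 - 2*20*(-3 + 500) = 31588 - 2*20*497 = 31588 - 19880 = 11708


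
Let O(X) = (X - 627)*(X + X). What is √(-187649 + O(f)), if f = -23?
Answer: I*√157749 ≈ 397.18*I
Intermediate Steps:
O(X) = 2*X*(-627 + X) (O(X) = (-627 + X)*(2*X) = 2*X*(-627 + X))
√(-187649 + O(f)) = √(-187649 + 2*(-23)*(-627 - 23)) = √(-187649 + 2*(-23)*(-650)) = √(-187649 + 29900) = √(-157749) = I*√157749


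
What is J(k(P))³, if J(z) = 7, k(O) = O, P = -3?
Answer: 343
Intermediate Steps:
J(k(P))³ = 7³ = 343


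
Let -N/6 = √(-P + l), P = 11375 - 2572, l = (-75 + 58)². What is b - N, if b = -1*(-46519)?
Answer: 46519 + 18*I*√946 ≈ 46519.0 + 553.63*I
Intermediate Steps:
l = 289 (l = (-17)² = 289)
P = 8803
b = 46519
N = -18*I*√946 (N = -6*√(-1*8803 + 289) = -6*√(-8803 + 289) = -18*I*√946 ≈ -553.63*I)
b - N = 46519 - (-18)*I*√946 = 46519 + 18*I*√946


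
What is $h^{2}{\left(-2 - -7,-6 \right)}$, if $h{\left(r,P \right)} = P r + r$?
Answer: $625$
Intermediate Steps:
$h{\left(r,P \right)} = r + P r$
$h^{2}{\left(-2 - -7,-6 \right)} = \left(\left(-2 - -7\right) \left(1 - 6\right)\right)^{2} = \left(\left(-2 + 7\right) \left(-5\right)\right)^{2} = \left(5 \left(-5\right)\right)^{2} = \left(-25\right)^{2} = 625$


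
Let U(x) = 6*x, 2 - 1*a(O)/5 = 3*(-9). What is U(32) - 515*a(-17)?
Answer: -74483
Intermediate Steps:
a(O) = 145 (a(O) = 10 - 15*(-9) = 10 - 5*(-27) = 10 + 135 = 145)
U(32) - 515*a(-17) = 6*32 - 515*145 = 192 - 74675 = -74483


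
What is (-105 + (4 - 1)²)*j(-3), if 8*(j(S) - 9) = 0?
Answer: -864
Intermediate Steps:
j(S) = 9 (j(S) = 9 + (⅛)*0 = 9 + 0 = 9)
(-105 + (4 - 1)²)*j(-3) = (-105 + (4 - 1)²)*9 = (-105 + 3²)*9 = (-105 + 9)*9 = -96*9 = -864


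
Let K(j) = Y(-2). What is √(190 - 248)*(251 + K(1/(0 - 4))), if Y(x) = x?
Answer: 249*I*√58 ≈ 1896.3*I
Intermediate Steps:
K(j) = -2
√(190 - 248)*(251 + K(1/(0 - 4))) = √(190 - 248)*(251 - 2) = √(-58)*249 = (I*√58)*249 = 249*I*√58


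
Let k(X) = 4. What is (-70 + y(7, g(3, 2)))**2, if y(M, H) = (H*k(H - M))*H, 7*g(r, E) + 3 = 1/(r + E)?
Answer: 3006756/625 ≈ 4810.8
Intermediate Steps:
g(r, E) = -3/7 + 1/(7*(E + r)) (g(r, E) = -3/7 + 1/(7*(r + E)) = -3/7 + 1/(7*(E + r)))
y(M, H) = 4*H**2 (y(M, H) = (H*4)*H = (4*H)*H = 4*H**2)
(-70 + y(7, g(3, 2)))**2 = (-70 + 4*((1 - 3*2 - 3*3)/(7*(2 + 3)))**2)**2 = (-70 + 4*((1/7)*(1 - 6 - 9)/5)**2)**2 = (-70 + 4*((1/7)*(1/5)*(-14))**2)**2 = (-70 + 4*(-2/5)**2)**2 = (-70 + 4*(4/25))**2 = (-70 + 16/25)**2 = (-1734/25)**2 = 3006756/625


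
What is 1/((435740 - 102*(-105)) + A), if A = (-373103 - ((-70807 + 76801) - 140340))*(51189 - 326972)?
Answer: 1/65845568181 ≈ 1.5187e-11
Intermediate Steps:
A = 65845121731 (A = (-373103 - (5994 - 140340))*(-275783) = (-373103 - 1*(-134346))*(-275783) = (-373103 + 134346)*(-275783) = -238757*(-275783) = 65845121731)
1/((435740 - 102*(-105)) + A) = 1/((435740 - 102*(-105)) + 65845121731) = 1/((435740 + 10710) + 65845121731) = 1/(446450 + 65845121731) = 1/65845568181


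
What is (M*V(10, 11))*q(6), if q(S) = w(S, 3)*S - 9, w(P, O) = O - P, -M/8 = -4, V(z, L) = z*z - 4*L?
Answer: -48384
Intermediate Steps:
V(z, L) = z**2 - 4*L
M = 32 (M = -8*(-4) = 32)
q(S) = -9 + S*(3 - S) (q(S) = (3 - S)*S - 9 = S*(3 - S) - 9 = -9 + S*(3 - S))
(M*V(10, 11))*q(6) = (32*(10**2 - 4*11))*(-9 - 1*6*(-3 + 6)) = (32*(100 - 44))*(-9 - 1*6*3) = (32*56)*(-9 - 18) = 1792*(-27) = -48384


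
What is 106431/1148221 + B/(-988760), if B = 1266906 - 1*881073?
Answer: -17778254607/59753420840 ≈ -0.29753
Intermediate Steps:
B = 385833 (B = 1266906 - 881073 = 385833)
106431/1148221 + B/(-988760) = 106431/1148221 + 385833/(-988760) = 106431*(1/1148221) + 385833*(-1/988760) = 106431/1148221 - 20307/52040 = -17778254607/59753420840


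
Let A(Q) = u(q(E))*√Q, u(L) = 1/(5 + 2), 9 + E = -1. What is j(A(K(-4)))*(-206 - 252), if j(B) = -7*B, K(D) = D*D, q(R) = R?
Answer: 1832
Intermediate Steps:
E = -10 (E = -9 - 1 = -10)
K(D) = D²
u(L) = ⅐ (u(L) = 1/7 = ⅐)
A(Q) = √Q/7
j(A(K(-4)))*(-206 - 252) = (-√((-4)²))*(-206 - 252) = -√16*(-458) = -4*(-458) = 1832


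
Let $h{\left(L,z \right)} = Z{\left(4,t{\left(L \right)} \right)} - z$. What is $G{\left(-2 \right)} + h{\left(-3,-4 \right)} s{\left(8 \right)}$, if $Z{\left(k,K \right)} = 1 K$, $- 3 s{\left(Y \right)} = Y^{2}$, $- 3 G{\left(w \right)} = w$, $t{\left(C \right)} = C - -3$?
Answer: $- \frac{254}{3} \approx -84.667$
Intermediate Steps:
$t{\left(C \right)} = 3 + C$ ($t{\left(C \right)} = C + 3 = 3 + C$)
$G{\left(w \right)} = - \frac{w}{3}$
$s{\left(Y \right)} = - \frac{Y^{2}}{3}$
$Z{\left(k,K \right)} = K$
$h{\left(L,z \right)} = 3 + L - z$ ($h{\left(L,z \right)} = \left(3 + L\right) - z = 3 + L - z$)
$G{\left(-2 \right)} + h{\left(-3,-4 \right)} s{\left(8 \right)} = \left(- \frac{1}{3}\right) \left(-2\right) + \left(3 - 3 - -4\right) \left(- \frac{8^{2}}{3}\right) = \frac{2}{3} + \left(3 - 3 + 4\right) \left(\left(- \frac{1}{3}\right) 64\right) = \frac{2}{3} + 4 \left(- \frac{64}{3}\right) = \frac{2}{3} - \frac{256}{3} = - \frac{254}{3}$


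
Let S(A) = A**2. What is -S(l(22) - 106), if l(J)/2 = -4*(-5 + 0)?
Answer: -4356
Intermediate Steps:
l(J) = 40 (l(J) = 2*(-4*(-5 + 0)) = 2*(-4*(-5)) = 2*20 = 40)
-S(l(22) - 106) = -(40 - 106)**2 = -1*(-66)**2 = -1*4356 = -4356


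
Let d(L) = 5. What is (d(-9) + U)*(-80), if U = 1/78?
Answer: -15640/39 ≈ -401.03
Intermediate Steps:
U = 1/78 ≈ 0.012821
(d(-9) + U)*(-80) = (5 + 1/78)*(-80) = (391/78)*(-80) = -15640/39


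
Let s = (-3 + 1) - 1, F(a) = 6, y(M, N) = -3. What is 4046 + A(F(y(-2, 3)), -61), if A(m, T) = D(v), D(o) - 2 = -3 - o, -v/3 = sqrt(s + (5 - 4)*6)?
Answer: 4045 + 3*sqrt(3) ≈ 4050.2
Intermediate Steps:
s = -3 (s = -2 - 1 = -3)
v = -3*sqrt(3) (v = -3*sqrt(-3 + (5 - 4)*6) = -3*sqrt(-3 + 1*6) = -3*sqrt(-3 + 6) = -3*sqrt(3) ≈ -5.1962)
D(o) = -1 - o (D(o) = 2 + (-3 - o) = -1 - o)
A(m, T) = -1 + 3*sqrt(3) (A(m, T) = -1 - (-3)*sqrt(3) = -1 + 3*sqrt(3))
4046 + A(F(y(-2, 3)), -61) = 4046 + (-1 + 3*sqrt(3)) = 4045 + 3*sqrt(3)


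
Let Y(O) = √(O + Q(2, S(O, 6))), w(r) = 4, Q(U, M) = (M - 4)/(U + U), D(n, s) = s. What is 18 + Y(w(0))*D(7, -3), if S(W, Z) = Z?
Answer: 18 - 9*√2/2 ≈ 11.636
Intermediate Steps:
Q(U, M) = (-4 + M)/(2*U) (Q(U, M) = (-4 + M)/((2*U)) = (-4 + M)*(1/(2*U)) = (-4 + M)/(2*U))
Y(O) = √(½ + O) (Y(O) = √(O + (½)*(-4 + 6)/2) = √(O + (½)*(½)*2) = √(O + ½) = √(½ + O))
18 + Y(w(0))*D(7, -3) = 18 + (√(2 + 4*4)/2)*(-3) = 18 + (√(2 + 16)/2)*(-3) = 18 + (√18/2)*(-3) = 18 + ((3*√2)/2)*(-3) = 18 + (3*√2/2)*(-3) = 18 - 9*√2/2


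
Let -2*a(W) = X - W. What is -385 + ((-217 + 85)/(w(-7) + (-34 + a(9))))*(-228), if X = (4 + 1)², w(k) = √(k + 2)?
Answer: -1945097/1769 - 30096*I*√5/1769 ≈ -1099.5 - 38.042*I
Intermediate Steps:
w(k) = √(2 + k)
X = 25 (X = 5² = 25)
a(W) = -25/2 + W/2 (a(W) = -(25 - W)/2 = -25/2 + W/2)
-385 + ((-217 + 85)/(w(-7) + (-34 + a(9))))*(-228) = -385 + ((-217 + 85)/(√(2 - 7) + (-34 + (-25/2 + (½)*9))))*(-228) = -385 - 132/(√(-5) + (-34 + (-25/2 + 9/2)))*(-228) = -385 - 132/(I*√5 + (-34 - 8))*(-228) = -385 - 132/(I*√5 - 42)*(-228) = -385 - 132/(-42 + I*√5)*(-228) = -385 + 30096/(-42 + I*√5)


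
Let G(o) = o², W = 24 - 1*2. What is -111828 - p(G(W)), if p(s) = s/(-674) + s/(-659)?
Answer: -24834775138/222083 ≈ -1.1183e+5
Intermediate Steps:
W = 22 (W = 24 - 2 = 22)
p(s) = -1333*s/444166 (p(s) = s*(-1/674) + s*(-1/659) = -s/674 - s/659 = -1333*s/444166)
-111828 - p(G(W)) = -111828 - (-1333)*22²/444166 = -111828 - (-1333)*484/444166 = -111828 - 1*(-322586/222083) = -111828 + 322586/222083 = -24834775138/222083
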